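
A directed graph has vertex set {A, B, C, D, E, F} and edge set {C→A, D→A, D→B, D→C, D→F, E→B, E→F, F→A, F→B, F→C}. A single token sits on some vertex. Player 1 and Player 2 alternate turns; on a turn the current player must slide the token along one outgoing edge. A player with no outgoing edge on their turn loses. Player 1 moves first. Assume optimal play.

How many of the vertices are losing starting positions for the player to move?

Use the standard recursion: the mover loses at a terminal position; elsewhere, the mover wins exactly when some move hands the opponent an L position.
Every edge goes from a vertex to one that appears earlier in the order B, A, C, F, D, E, so processing vertices in that order labels each vertex after all of its successors.
B: no outgoing edge → L
A: no outgoing edge → L
C: can move to A, which is L ⇒ W
F: can move to A, which is L ⇒ W
D: can move to A, which is L ⇒ W
E: can move to B, which is L ⇒ W
The L vertices are A, B; that is 2 in all.

2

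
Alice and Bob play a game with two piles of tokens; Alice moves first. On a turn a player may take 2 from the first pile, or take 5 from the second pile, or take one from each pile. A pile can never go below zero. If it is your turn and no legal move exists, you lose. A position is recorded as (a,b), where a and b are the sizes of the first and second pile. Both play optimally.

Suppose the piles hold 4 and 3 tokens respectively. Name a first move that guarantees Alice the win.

Use the standard recursion: the mover loses at a terminal position; elsewhere, the mover wins exactly when some move hands the opponent an L position.
No move ever increases a pile, so every position that can arise here has a ≤ 4 and b ≤ 3; it is enough to label the cells with 0 ≤ a ≤ 4 and 0 ≤ b ≤ 3.
Every move lowers a or b (never raises either), so fill the grid row by row in increasing a, and left to right within a row: each cell's successors are then already labelled.
      b=0  b=1  b=2  b=3
a=0:    L    L    L    L
a=1:    L    W    W    W
a=2:    W    W    W    W
a=3:    W    L    L    L
a=4:    L    L    W    W
Cells with no legal move (terminal, hence L): (0,0), (0,1), (0,2), (0,3), (1,0).
The remaining L cells, each justified by listing all of its moves:
(3,1): L (options (1,1)(W), (2,0)(W) are all W)
(3,2): L (options (1,2)(W), (2,1)(W) are all W)
(3,3): L (options (1,3)(W), (2,2)(W) are all W)
(4,0): L (sole option (2,0)(W) is W)
(4,1): L (options (2,1)(W), (3,0)(W) are all W)
Every other cell has at least one move into one of the L cells above, so it is W.
From (4,3), the L positions reachable in one move are: (3,2).

Move to (3,2).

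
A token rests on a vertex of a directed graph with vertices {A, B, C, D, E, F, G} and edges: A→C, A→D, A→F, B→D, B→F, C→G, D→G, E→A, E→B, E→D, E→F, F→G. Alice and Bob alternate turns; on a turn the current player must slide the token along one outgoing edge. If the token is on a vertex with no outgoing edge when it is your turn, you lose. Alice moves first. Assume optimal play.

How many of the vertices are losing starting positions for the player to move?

3

Classify positions by backward induction: terminal positions (no move available) are L. From any other position, the mover wins iff some move reaches an L.
Every edge goes from a vertex to one that appears earlier in the order G, D, F, C, A, B, E, so processing vertices in that order labels each vertex after all of its successors.
G: no outgoing edge → L
D: can move to G, which is L ⇒ W
F: can move to G, which is L ⇒ W
C: can move to G, which is L ⇒ W
A: moves to C(W), F(W), D(W); every one is W ⇒ L
B: moves to F(W), D(W); every one is W ⇒ L
E: can move to B, which is L ⇒ W
The L vertices are A, B, G; that is 3 in all.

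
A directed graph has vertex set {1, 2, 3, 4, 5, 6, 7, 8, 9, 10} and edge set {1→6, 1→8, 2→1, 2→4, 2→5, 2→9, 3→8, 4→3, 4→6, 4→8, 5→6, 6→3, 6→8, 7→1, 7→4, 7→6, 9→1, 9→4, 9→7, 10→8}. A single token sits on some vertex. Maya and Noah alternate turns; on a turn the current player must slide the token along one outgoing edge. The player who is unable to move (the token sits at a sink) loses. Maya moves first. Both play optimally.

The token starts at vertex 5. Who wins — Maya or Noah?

Compute win/loss labels from the base case upward. A position with no move is L. Any other position is W if it can reach an L in one move, else L.
Every edge goes from a vertex to one that appears earlier in the order 8, 3, 6, 4, 1, 7, 5, 9, 10, 2, so processing vertices in that order labels each vertex after all of its successors.
8: no outgoing edge → L
3: can move to 8, which is L ⇒ W
6: can move to 8, which is L ⇒ W
4: can move to 8, which is L ⇒ W
1: can move to 8, which is L ⇒ W
7: moves to 1(W), 4(W), 6(W); every one is W ⇒ L
5: the only move is to 6(W), a W ⇒ L
9: can move to 7, which is L ⇒ W
10: can move to 8, which is L ⇒ W
2: can move to 5, which is L ⇒ W
The starting position 5 is L: whatever Maya does, the opponent receives a W position.

Noah wins.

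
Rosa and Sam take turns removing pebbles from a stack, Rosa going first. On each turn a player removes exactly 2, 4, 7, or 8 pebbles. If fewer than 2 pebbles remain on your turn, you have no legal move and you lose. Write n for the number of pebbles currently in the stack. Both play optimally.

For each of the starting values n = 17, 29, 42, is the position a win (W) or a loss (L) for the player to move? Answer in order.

17: L, 29: W, 42: W

Work bottom-up. With no move the player to move loses. Otherwise the position is W if at least one move leads to an L position for the opponent, and L if every move leads to a W.
n=0: no move → L
n=1: no move → L
n=2: W (go to 0, an L position)
n=3: W (go to 1, an L position)
n=4: W (go to 0, an L position)
n=5: W (go to 1, an L position)
n=6: L (options 4(W), 2(W) are all W)
n=7: W (go to 0, an L position)
n=8: W (go to 6, an L position)
n=9: W (go to 1, an L position)
n=10: W (go to 6, an L position)
n=11: L (options 9(W), 7(W), 4(W), 3(W) are all W)
n=12: L (options 10(W), 8(W), 5(W), 4(W) are all W)
n=13: W (go to 11, an L position)
n=14: W (go to 12, an L position)
n=15: W (go to 11, an L position)
n=16: W (go to 12, an L position)
n=17: L (options 15(W), 13(W), 10(W), 9(W) are all W)
n=18: W (go to 11, an L position)
n=19: W (go to 17, an L position)
n=20: W (go to 12, an L position)
n=21: W (go to 17, an L position)
n=22: L (options 20(W), 18(W), 15(W), 14(W) are all W)
n=23: L (options 21(W), 19(W), 16(W), 15(W) are all W)
n=24: W (go to 22, an L position)
n=25: W (go to 23, an L position)
n=26: W (go to 22, an L position)
n=27: W (go to 23, an L position)
n=28: L (options 26(W), 24(W), 21(W), 20(W) are all W)
n=29: W (go to 22, an L position)
n=30: W (go to 28, an L position)
n=31: W (go to 23, an L position)
n=32: W (go to 28, an L position)
n=33: L (options 31(W), 29(W), 26(W), 25(W) are all W)
n=34: L (options 32(W), 30(W), 27(W), 26(W) are all W)
n=35: W (go to 33, an L position)
n=36: W (go to 34, an L position)
n=37: W (go to 33, an L position)
n=38: W (go to 34, an L position)
n=39: L (options 37(W), 35(W), 32(W), 31(W) are all W)
n=40: W (go to 33, an L position)
n=41: W (go to 39, an L position)
n=42: W (go to 34, an L position)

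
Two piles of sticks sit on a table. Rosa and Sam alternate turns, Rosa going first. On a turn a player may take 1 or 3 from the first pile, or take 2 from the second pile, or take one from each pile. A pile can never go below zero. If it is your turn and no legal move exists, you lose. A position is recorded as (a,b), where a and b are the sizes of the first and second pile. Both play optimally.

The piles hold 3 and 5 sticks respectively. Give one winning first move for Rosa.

Positions with no move are L. A position that does have a move is losing for the player to move precisely when every available move leads to a winning position for the opponent. Fill in the labels:
No move ever increases a pile, so every position that can arise here has a ≤ 3 and b ≤ 5; it is enough to label the cells with 0 ≤ a ≤ 3 and 0 ≤ b ≤ 5.
Every move lowers a or b (never raises either), so fill the grid row by row in increasing a, and left to right within a row: each cell's successors are then already labelled.
      b=0  b=1  b=2  b=3  b=4  b=5
a=0:    L    L    W    W    L    L
a=1:    W    W    W    L    W    W
a=2:    L    L    W    W    W    L
a=3:    W    W    W    L    W    W
Cells with no legal move (terminal, hence L): (0,0), (0,1).
The remaining L cells, each justified by listing all of its moves:
(0,4): the only move is to (0,2)(W), a W ⇒ L
(0,5): the only move is to (0,3)(W), a W ⇒ L
(1,3): moves to (0,3)(W), (1,1)(W), (0,2)(W); every one is W ⇒ L
(2,0): the only move is to (1,0)(W), a W ⇒ L
(2,1): moves to (1,1)(W), (1,0)(W); every one is W ⇒ L
(2,5): moves to (1,5)(W), (2,3)(W), (1,4)(W); every one is W ⇒ L
(3,3): moves to (2,3)(W), (0,3)(W), (3,1)(W), (2,2)(W); every one is W ⇒ L
Every other cell has at least one move into one of the L cells above, so it is W.
From (3,5), the L positions reachable in one move are: (2,5), (0,5), (3,3). Any move reaching one of these is winning.

Move to (2,5).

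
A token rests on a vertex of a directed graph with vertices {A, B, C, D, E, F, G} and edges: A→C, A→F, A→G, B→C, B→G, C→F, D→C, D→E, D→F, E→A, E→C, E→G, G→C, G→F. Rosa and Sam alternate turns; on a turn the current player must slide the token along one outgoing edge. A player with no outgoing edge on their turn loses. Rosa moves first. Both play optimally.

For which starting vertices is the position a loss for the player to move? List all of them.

Positions with no move are L. A position that does have a move is losing for the player to move precisely when every available move leads to a winning position for the opponent. Fill in the labels:
Every edge goes from a vertex to one that appears earlier in the order F, C, G, A, E, B, D, so processing vertices in that order labels each vertex after all of its successors.
F: no outgoing edge → L
C: can move to F, which is L ⇒ W
G: can move to F, which is L ⇒ W
A: can move to F, which is L ⇒ W
E: moves to A(W), G(W), C(W); every one is W ⇒ L
B: moves to G(W), C(W); every one is W ⇒ L
D: can move to E, which is L ⇒ W
The losing starting vertices are exactly the entries labelled L in this table (3 of them).

B, E, F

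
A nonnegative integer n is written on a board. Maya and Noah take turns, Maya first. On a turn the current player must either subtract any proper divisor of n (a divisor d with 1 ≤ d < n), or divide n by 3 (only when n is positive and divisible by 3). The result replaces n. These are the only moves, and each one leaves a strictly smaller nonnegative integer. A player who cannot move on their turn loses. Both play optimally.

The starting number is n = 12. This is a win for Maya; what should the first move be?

Move to 4.

Classify positions by backward induction: terminal positions (no move available) are L. From any other position, the mover wins iff some move reaches an L.
n=0: no move → L
n=1: no move → L
n=2: →1(L), so W
n=3: →1(L), so W
n=4: →2(W), 3(W) — all W, so L
n=5: →4(L), so W
n=6: →4(L), so W
n=7: →6(W) only, which is W, so L
n=8: →4(L), so W
n=9: →3(W), 6(W), 8(W) — all W, so L
n=10: →9(L), so W
n=11: →10(W) only, which is W, so L
n=12: →4(L), so W
From 12, the L positions reachable in one move are: 4, 9, 11. Any move reaching one of these is winning.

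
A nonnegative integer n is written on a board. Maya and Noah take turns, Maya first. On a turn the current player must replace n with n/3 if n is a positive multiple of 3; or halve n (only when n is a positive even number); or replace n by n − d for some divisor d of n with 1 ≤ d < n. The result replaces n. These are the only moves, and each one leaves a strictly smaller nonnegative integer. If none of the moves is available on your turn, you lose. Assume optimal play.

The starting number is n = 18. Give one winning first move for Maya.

Move to 9.

Classify positions by backward induction: terminal positions (no move available) are L. From any other position, the mover wins iff some move reaches an L.
n=0: no move → L
n=1: no move → L
n=2: can move to 1, which is L ⇒ W
n=3: can move to 1, which is L ⇒ W
n=4: moves to 2(W), 3(W); every one is W ⇒ L
n=5: can move to 4, which is L ⇒ W
n=6: can move to 4, which is L ⇒ W
n=7: the only move is to 6(W), a W ⇒ L
n=8: can move to 4, which is L ⇒ W
n=9: moves to 3(W), 6(W), 8(W); every one is W ⇒ L
n=10: can move to 9, which is L ⇒ W
n=11: the only move is to 10(W), a W ⇒ L
n=12: can move to 4, which is L ⇒ W
n=13: the only move is to 12(W), a W ⇒ L
n=14: can move to 7, which is L ⇒ W
n=15: moves to 5(W), 10(W), 12(W), 14(W); every one is W ⇒ L
n=16: can move to 15, which is L ⇒ W
n=17: the only move is to 16(W), a W ⇒ L
n=18: can move to 9, which is L ⇒ W
From 18, the L positions reachable in one move are: 9, 15, 17. Any move reaching one of these is winning.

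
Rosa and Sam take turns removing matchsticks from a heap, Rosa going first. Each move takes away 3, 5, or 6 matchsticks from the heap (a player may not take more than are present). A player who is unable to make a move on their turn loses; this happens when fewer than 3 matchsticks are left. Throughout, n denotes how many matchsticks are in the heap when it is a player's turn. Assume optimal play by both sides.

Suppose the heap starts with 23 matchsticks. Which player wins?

Compute win/loss labels from the base case upward. A position with no move is L. Any other position is W if it can reach an L in one move, else L.
n=0: no move → L
n=1: no move → L
n=2: no move → L
n=3: →0(L), so W
n=4: →1(L), so W
n=5: →2(L), so W
n=6: →1(L), so W
n=7: →2(L), so W
n=8: →2(L), so W
n=9: →6(W), 4(W), 3(W) — all W, so L
n=10: →7(W), 5(W), 4(W) — all W, so L
n=11: →8(W), 6(W), 5(W) — all W, so L
n=12: →9(L), so W
n=13: →10(L), so W
n=14: →11(L), so W
n=15: →10(L), so W
n=16: →11(L), so W
n=17: →11(L), so W
n=18: →15(W), 13(W), 12(W) — all W, so L
n=19: →16(W), 14(W), 13(W) — all W, so L
n=20: →17(W), 15(W), 14(W) — all W, so L
n=21: →18(L), so W
n=22: →19(L), so W
n=23: →20(L), so W
The starting position 23 is W: Rosa should remove 3, leaving 20, handing over an L position.

Rosa wins.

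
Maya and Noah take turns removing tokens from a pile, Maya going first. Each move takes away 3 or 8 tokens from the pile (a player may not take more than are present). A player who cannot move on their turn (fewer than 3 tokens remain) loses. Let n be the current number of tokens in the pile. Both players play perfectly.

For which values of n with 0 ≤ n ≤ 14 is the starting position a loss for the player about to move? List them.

Positions with no move are L. A position that does have a move is losing for the player to move precisely when every available move leads to a winning position for the opponent. Fill in the labels:
n=0: no move → L
n=1: no move → L
n=2: no move → L
n=3: →0(L), so W
n=4: →1(L), so W
n=5: →2(L), so W
n=6: →3(W) only, which is W, so L
n=7: →4(W) only, which is W, so L
n=8: →0(L), so W
n=9: →6(L), so W
n=10: →7(L), so W
n=11: →8(W), 3(W) — all W, so L
n=12: →9(W), 4(W) — all W, so L
n=13: →10(W), 5(W) — all W, so L
n=14: →11(L), so W
Reading off the rows marked L gives the requested list; there are 8 such values of n.

0, 1, 2, 6, 7, 11, 12, 13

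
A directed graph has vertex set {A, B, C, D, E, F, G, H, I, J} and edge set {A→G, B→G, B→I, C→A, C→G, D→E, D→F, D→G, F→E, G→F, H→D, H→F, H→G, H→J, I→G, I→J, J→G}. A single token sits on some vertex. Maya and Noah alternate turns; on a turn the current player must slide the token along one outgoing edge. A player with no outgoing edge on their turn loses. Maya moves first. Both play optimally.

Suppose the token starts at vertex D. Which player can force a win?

Maya wins.

Positions with no move are L. A position that does have a move is losing for the player to move precisely when every available move leads to a winning position for the opponent. Fill in the labels:
Every edge goes from a vertex to one that appears earlier in the order E, F, G, D, J, H, A, I, B, C, so processing vertices in that order labels each vertex after all of its successors.
E: no outgoing edge → L
F: W (go to E, an L position)
G: L (sole option F(W) is W)
D: W (go to G, an L position)
J: W (go to G, an L position)
H: W (go to G, an L position)
A: W (go to G, an L position)
I: W (go to G, an L position)
B: W (go to G, an L position)
C: W (go to G, an L position)
The starting position D is W: Maya should move to G, handing over an L position.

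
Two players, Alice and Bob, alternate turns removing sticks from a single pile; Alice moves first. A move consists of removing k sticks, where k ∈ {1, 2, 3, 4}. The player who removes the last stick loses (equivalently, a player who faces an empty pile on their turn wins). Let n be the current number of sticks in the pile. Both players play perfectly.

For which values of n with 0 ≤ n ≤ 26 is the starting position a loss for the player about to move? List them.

1, 6, 11, 16, 21, 26

Use the standard recursion: the mover wins at a terminal position; elsewhere, the mover wins exactly when some move hands the opponent an L position.
n=0: no move; the opponent has just taken the last stick and therefore loses → W
n=1: the only move is to 0(W), a W ⇒ L
n=2: can move to 1, which is L ⇒ W
n=3: can move to 1, which is L ⇒ W
n=4: can move to 1, which is L ⇒ W
n=5: can move to 1, which is L ⇒ W
n=6: moves to 5(W), 4(W), 3(W), 2(W); every one is W ⇒ L
n=7: can move to 6, which is L ⇒ W
n=8: can move to 6, which is L ⇒ W
n=9: can move to 6, which is L ⇒ W
n=10: can move to 6, which is L ⇒ W
n=11: moves to 10(W), 9(W), 8(W), 7(W); every one is W ⇒ L
n=12: can move to 11, which is L ⇒ W
n=13: can move to 11, which is L ⇒ W
n=14: can move to 11, which is L ⇒ W
n=15: can move to 11, which is L ⇒ W
n=16: moves to 15(W), 14(W), 13(W), 12(W); every one is W ⇒ L
n=17: can move to 16, which is L ⇒ W
n=18: can move to 16, which is L ⇒ W
n=19: can move to 16, which is L ⇒ W
n=20: can move to 16, which is L ⇒ W
n=21: moves to 20(W), 19(W), 18(W), 17(W); every one is W ⇒ L
n=22: can move to 21, which is L ⇒ W
n=23: can move to 21, which is L ⇒ W
n=24: can move to 21, which is L ⇒ W
n=25: can move to 21, which is L ⇒ W
n=26: moves to 25(W), 24(W), 23(W), 22(W); every one is W ⇒ L
Reading off the rows marked L gives the requested list; there are 6 such values of n.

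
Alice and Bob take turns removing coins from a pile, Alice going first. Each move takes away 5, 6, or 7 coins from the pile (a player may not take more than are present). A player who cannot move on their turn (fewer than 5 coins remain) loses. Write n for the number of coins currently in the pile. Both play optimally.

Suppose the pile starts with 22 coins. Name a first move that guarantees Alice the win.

Classify positions by backward induction: terminal positions (no move available) are L. From any other position, the mover wins iff some move reaches an L.
n=0: no move → L
n=1: no move → L
n=2: no move → L
n=3: no move → L
n=4: no move → L
n=5: reaches L-position 0 → W
n=6: reaches L-position 1 → W
n=7: reaches L-position 2 → W
n=8: reaches L-position 3 → W
n=9: reaches L-position 4 → W
n=10: reaches L-position 4 → W
n=11: reaches L-position 4 → W
n=12: only reaches 7(W), 6(W), 5(W), all W → L
n=13: only reaches 8(W), 7(W), 6(W), all W → L
n=14: only reaches 9(W), 8(W), 7(W), all W → L
n=15: only reaches 10(W), 9(W), 8(W), all W → L
n=16: only reaches 11(W), 10(W), 9(W), all W → L
n=17: reaches L-position 12 → W
n=18: reaches L-position 13 → W
n=19: reaches L-position 14 → W
n=20: reaches L-position 15 → W
n=21: reaches L-position 16 → W
n=22: reaches L-position 16 → W
From 22, the L positions reachable in one move are: 16, 15. Any move reaching one of these is winning.

Remove 6, leaving 16.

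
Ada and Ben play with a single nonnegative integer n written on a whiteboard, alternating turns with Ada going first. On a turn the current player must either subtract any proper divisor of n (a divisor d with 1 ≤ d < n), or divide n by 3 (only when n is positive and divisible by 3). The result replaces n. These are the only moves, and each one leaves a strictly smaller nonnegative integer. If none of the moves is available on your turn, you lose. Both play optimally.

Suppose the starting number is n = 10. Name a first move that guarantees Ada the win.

Classify positions by backward induction: terminal positions (no move available) are L. From any other position, the mover wins iff some move reaches an L.
n=0: no move → L
n=1: no move → L
n=2: W (go to 1, an L position)
n=3: W (go to 1, an L position)
n=4: L (options 2(W), 3(W) are all W)
n=5: W (go to 4, an L position)
n=6: W (go to 4, an L position)
n=7: L (sole option 6(W) is W)
n=8: W (go to 4, an L position)
n=9: L (options 3(W), 6(W), 8(W) are all W)
n=10: W (go to 9, an L position)
From 10, the L positions reachable in one move are: 9.

Move to 9.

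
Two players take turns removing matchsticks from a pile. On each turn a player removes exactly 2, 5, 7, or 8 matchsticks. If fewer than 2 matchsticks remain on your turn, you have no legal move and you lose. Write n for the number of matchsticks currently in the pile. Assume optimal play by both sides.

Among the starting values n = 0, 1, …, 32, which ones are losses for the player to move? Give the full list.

0, 1, 4, 10, 13, 14, 23, 24, 27

Classify positions by backward induction: terminal positions (no move available) are L. From any other position, the mover wins iff some move reaches an L.
n=0: no move → L
n=1: no move → L
n=2: →0(L), so W
n=3: →1(L), so W
n=4: →2(W) only, which is W, so L
n=5: →0(L), so W
n=6: →4(L), so W
n=7: →0(L), so W
n=8: →1(L), so W
n=9: →4(L), so W
n=10: →8(W), 5(W), 3(W), 2(W) — all W, so L
n=11: →4(L), so W
n=12: →10(L), so W
n=13: →11(W), 8(W), 6(W), 5(W) — all W, so L
n=14: →12(W), 9(W), 7(W), 6(W) — all W, so L
n=15: →13(L), so W
n=16: →14(L), so W
n=17: →10(L), so W
n=18: →13(L), so W
n=19: →14(L), so W
n=20: →13(L), so W
n=21: →14(L), so W
n=22: →14(L), so W
n=23: →21(W), 18(W), 16(W), 15(W) — all W, so L
n=24: →22(W), 19(W), 17(W), 16(W) — all W, so L
n=25: →23(L), so W
n=26: →24(L), so W
n=27: →25(W), 22(W), 20(W), 19(W) — all W, so L
n=28: →23(L), so W
n=29: →27(L), so W
n=30: →23(L), so W
n=31: →24(L), so W
n=32: →27(L), so W
Reading off the rows marked L gives the requested list; there are 9 such values of n.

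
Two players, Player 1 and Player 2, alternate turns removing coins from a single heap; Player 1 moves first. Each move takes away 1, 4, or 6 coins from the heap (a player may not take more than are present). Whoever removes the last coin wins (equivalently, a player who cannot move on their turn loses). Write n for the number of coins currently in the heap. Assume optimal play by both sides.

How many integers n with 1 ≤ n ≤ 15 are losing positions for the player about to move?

6

Label each position W (a win for the player to move) or L (a loss). A position with no legal move is L; any other position is W exactly when some move reaches an L, and L when every move reaches a W.
n=0: no move → L
n=1: can move to 0, which is L ⇒ W
n=2: the only move is to 1(W), a W ⇒ L
n=3: can move to 2, which is L ⇒ W
n=4: can move to 0, which is L ⇒ W
n=5: moves to 4(W), 1(W); every one is W ⇒ L
n=6: can move to 5, which is L ⇒ W
n=7: moves to 6(W), 3(W), 1(W); every one is W ⇒ L
n=8: can move to 7, which is L ⇒ W
n=9: can move to 5, which is L ⇒ W
n=10: moves to 9(W), 6(W), 4(W); every one is W ⇒ L
n=11: can move to 10, which is L ⇒ W
n=12: moves to 11(W), 8(W), 6(W); every one is W ⇒ L
n=13: can move to 12, which is L ⇒ W
n=14: can move to 10, which is L ⇒ W
n=15: moves to 14(W), 11(W), 9(W); every one is W ⇒ L
L entries with 1 ≤ n ≤ 15 (n=0 is outside the asked range and is not counted): n = 2, 5, 7, 10, 12, 15; that makes 6.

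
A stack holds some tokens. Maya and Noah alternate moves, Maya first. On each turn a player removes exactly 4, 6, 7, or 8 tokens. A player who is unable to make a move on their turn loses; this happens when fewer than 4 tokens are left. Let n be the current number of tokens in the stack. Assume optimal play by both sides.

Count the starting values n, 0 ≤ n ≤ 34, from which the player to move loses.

12

Work bottom-up. With no move the player to move loses. Otherwise the position is W if at least one move leads to an L position for the opponent, and L if every move leads to a W.
n=0: no move → L
n=1: no move → L
n=2: no move → L
n=3: no move → L
n=4: can move to 0, which is L ⇒ W
n=5: can move to 1, which is L ⇒ W
n=6: can move to 2, which is L ⇒ W
n=7: can move to 3, which is L ⇒ W
n=8: can move to 2, which is L ⇒ W
n=9: can move to 3, which is L ⇒ W
n=10: can move to 3, which is L ⇒ W
n=11: can move to 3, which is L ⇒ W
n=12: moves to 8(W), 6(W), 5(W), 4(W); every one is W ⇒ L
n=13: moves to 9(W), 7(W), 6(W), 5(W); every one is W ⇒ L
n=14: moves to 10(W), 8(W), 7(W), 6(W); every one is W ⇒ L
n=15: moves to 11(W), 9(W), 8(W), 7(W); every one is W ⇒ L
n=16: can move to 12, which is L ⇒ W
n=17: can move to 13, which is L ⇒ W
n=18: can move to 14, which is L ⇒ W
n=19: can move to 15, which is L ⇒ W
n=20: can move to 14, which is L ⇒ W
n=21: can move to 15, which is L ⇒ W
n=22: can move to 15, which is L ⇒ W
n=23: can move to 15, which is L ⇒ W
n=24: moves to 20(W), 18(W), 17(W), 16(W); every one is W ⇒ L
n=25: moves to 21(W), 19(W), 18(W), 17(W); every one is W ⇒ L
n=26: moves to 22(W), 20(W), 19(W), 18(W); every one is W ⇒ L
n=27: moves to 23(W), 21(W), 20(W), 19(W); every one is W ⇒ L
n=28: can move to 24, which is L ⇒ W
n=29: can move to 25, which is L ⇒ W
n=30: can move to 26, which is L ⇒ W
n=31: can move to 27, which is L ⇒ W
n=32: can move to 26, which is L ⇒ W
n=33: can move to 27, which is L ⇒ W
n=34: can move to 27, which is L ⇒ W
L entries with 0 ≤ n ≤ 34: n = 0, 1, 2, 3, 12, 13, 14, 15, 24, 25, 26, 27; that makes 12.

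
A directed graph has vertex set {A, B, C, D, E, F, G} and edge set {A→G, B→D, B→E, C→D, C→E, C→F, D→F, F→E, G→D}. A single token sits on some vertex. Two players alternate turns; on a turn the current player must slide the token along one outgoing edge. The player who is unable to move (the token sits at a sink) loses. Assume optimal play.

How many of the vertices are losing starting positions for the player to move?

Positions with no move are L. A position that does have a move is losing for the player to move precisely when every available move leads to a winning position for the opponent. Fill in the labels:
Every edge goes from a vertex to one that appears earlier in the order E, F, D, G, C, B, A, so processing vertices in that order labels each vertex after all of its successors.
E: no outgoing edge → L
F: W (go to E, an L position)
D: L (sole option F(W) is W)
G: W (go to D, an L position)
C: W (go to D, an L position)
B: W (go to D, an L position)
A: L (sole option G(W) is W)
The L vertices are A, D, E; that is 3 in all.

3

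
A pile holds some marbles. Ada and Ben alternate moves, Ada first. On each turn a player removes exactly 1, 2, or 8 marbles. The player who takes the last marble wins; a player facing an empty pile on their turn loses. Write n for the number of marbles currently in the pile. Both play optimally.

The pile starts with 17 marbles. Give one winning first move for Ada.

Label each position W (a win for the player to move) or L (a loss). A position with no legal move is L; any other position is W exactly when some move reaches an L, and L when every move reaches a W.
n=0: no move → L
n=1: reaches L-position 0 → W
n=2: reaches L-position 0 → W
n=3: only reaches 2(W), 1(W), all W → L
n=4: reaches L-position 3 → W
n=5: reaches L-position 3 → W
n=6: only reaches 5(W), 4(W), all W → L
n=7: reaches L-position 6 → W
n=8: reaches L-position 6 → W
n=9: only reaches 8(W), 7(W), 1(W), all W → L
n=10: reaches L-position 9 → W
n=11: reaches L-position 9 → W
n=12: only reaches 11(W), 10(W), 4(W), all W → L
n=13: reaches L-position 12 → W
n=14: reaches L-position 12 → W
n=15: only reaches 14(W), 13(W), 7(W), all W → L
n=16: reaches L-position 15 → W
n=17: reaches L-position 15 → W
From 17, the L positions reachable in one move are: 15, 9. Any move reaching one of these is winning.

Remove 2, leaving 15.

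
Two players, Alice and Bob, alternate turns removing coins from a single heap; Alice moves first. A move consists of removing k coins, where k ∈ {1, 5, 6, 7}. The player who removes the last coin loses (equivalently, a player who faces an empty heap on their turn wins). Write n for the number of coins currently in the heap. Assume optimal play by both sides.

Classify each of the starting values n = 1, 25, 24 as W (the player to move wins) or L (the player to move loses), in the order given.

Compute win/loss labels from the base case upward. A position with no move is W. Any other position is W if it can reach an L in one move, else L.
n=0: no move; the opponent has just taken the last coin and therefore loses → W
n=1: the only move is to 0(W), a W ⇒ L
n=2: can move to 1, which is L ⇒ W
n=3: the only move is to 2(W), a W ⇒ L
n=4: can move to 3, which is L ⇒ W
n=5: moves to 4(W), 0(W); every one is W ⇒ L
n=6: can move to 5, which is L ⇒ W
n=7: can move to 1, which is L ⇒ W
n=8: can move to 3, which is L ⇒ W
n=9: can move to 3, which is L ⇒ W
n=10: can move to 5, which is L ⇒ W
n=11: can move to 5, which is L ⇒ W
n=12: can move to 5, which is L ⇒ W
n=13: moves to 12(W), 8(W), 7(W), 6(W); every one is W ⇒ L
n=14: can move to 13, which is L ⇒ W
n=15: moves to 14(W), 10(W), 9(W), 8(W); every one is W ⇒ L
n=16: can move to 15, which is L ⇒ W
n=17: moves to 16(W), 12(W), 11(W), 10(W); every one is W ⇒ L
n=18: can move to 17, which is L ⇒ W
n=19: can move to 13, which is L ⇒ W
n=20: can move to 15, which is L ⇒ W
n=21: can move to 15, which is L ⇒ W
n=22: can move to 17, which is L ⇒ W
n=23: can move to 17, which is L ⇒ W
n=24: can move to 17, which is L ⇒ W
n=25: moves to 24(W), 20(W), 19(W), 18(W); every one is W ⇒ L

1: L, 25: L, 24: W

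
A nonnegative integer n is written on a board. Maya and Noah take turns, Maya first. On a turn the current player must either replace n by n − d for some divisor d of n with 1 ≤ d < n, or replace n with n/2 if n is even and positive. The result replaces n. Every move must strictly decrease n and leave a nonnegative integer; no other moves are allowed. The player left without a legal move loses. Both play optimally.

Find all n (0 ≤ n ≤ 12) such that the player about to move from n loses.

0, 1, 3, 5, 7, 9, 11

Positions with no move are L. A position that does have a move is losing for the player to move precisely when every available move leads to a winning position for the opponent. Fill in the labels:
n=0: no move → L
n=1: no move → L
n=2: W (go to 1, an L position)
n=3: L (sole option 2(W) is W)
n=4: W (go to 3, an L position)
n=5: L (sole option 4(W) is W)
n=6: W (go to 3, an L position)
n=7: L (sole option 6(W) is W)
n=8: W (go to 7, an L position)
n=9: L (options 6(W), 8(W) are all W)
n=10: W (go to 5, an L position)
n=11: L (sole option 10(W) is W)
n=12: W (go to 9, an L position)
The losing starting values of n are exactly the entries labelled L in this table (7 of them).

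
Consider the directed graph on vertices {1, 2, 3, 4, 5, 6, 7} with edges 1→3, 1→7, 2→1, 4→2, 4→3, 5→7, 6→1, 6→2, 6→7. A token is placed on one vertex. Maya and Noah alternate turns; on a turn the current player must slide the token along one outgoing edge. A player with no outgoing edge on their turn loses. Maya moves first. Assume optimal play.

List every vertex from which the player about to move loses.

Work bottom-up. With no move the player to move loses. Otherwise the position is W if at least one move leads to an L position for the opponent, and L if every move leads to a W.
Every edge goes from a vertex to one that appears earlier in the order 3, 7, 1, 2, 6, 5, 4, so processing vertices in that order labels each vertex after all of its successors.
3: no outgoing edge → L
7: no outgoing edge → L
1: reaches L-position 7 → W
2: only reaches 1(W), which is W → L
6: reaches L-position 2 → W
5: reaches L-position 7 → W
4: reaches L-position 2 → W
Reading off the rows marked L gives the requested list; there are 3 such vertices.

2, 3, 7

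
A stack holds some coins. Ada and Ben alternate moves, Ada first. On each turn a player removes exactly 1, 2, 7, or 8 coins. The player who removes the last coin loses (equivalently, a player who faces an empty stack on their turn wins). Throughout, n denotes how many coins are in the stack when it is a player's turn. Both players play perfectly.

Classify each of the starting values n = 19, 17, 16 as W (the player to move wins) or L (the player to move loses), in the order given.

19: L, 17: W, 16: L

Compute win/loss labels from the base case upward. A position with no move is W. Any other position is W if it can reach an L in one move, else L.
n=0: no move; the opponent has just taken the last coin and therefore loses → W
n=1: only reaches 0(W), which is W → L
n=2: reaches L-position 1 → W
n=3: reaches L-position 1 → W
n=4: only reaches 3(W), 2(W), all W → L
n=5: reaches L-position 4 → W
n=6: reaches L-position 4 → W
n=7: only reaches 6(W), 5(W), 0(W), all W → L
n=8: reaches L-position 7 → W
n=9: reaches L-position 7 → W
n=10: only reaches 9(W), 8(W), 3(W), 2(W), all W → L
n=11: reaches L-position 10 → W
n=12: reaches L-position 10 → W
n=13: only reaches 12(W), 11(W), 6(W), 5(W), all W → L
n=14: reaches L-position 13 → W
n=15: reaches L-position 13 → W
n=16: only reaches 15(W), 14(W), 9(W), 8(W), all W → L
n=17: reaches L-position 16 → W
n=18: reaches L-position 16 → W
n=19: only reaches 18(W), 17(W), 12(W), 11(W), all W → L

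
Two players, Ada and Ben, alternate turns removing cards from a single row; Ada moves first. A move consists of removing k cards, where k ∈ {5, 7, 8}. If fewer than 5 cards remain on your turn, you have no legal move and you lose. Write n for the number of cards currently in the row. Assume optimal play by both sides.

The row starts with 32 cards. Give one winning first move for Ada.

Remove 5, leaving 27.

Work bottom-up. With no move the player to move loses. Otherwise the position is W if at least one move leads to an L position for the opponent, and L if every move leads to a W.
n=0: no move → L
n=1: no move → L
n=2: no move → L
n=3: no move → L
n=4: no move → L
n=5: W (go to 0, an L position)
n=6: W (go to 1, an L position)
n=7: W (go to 2, an L position)
n=8: W (go to 3, an L position)
n=9: W (go to 4, an L position)
n=10: W (go to 3, an L position)
n=11: W (go to 4, an L position)
n=12: W (go to 4, an L position)
n=13: L (options 8(W), 6(W), 5(W) are all W)
n=14: L (options 9(W), 7(W), 6(W) are all W)
n=15: L (options 10(W), 8(W), 7(W) are all W)
n=16: L (options 11(W), 9(W), 8(W) are all W)
n=17: L (options 12(W), 10(W), 9(W) are all W)
n=18: W (go to 13, an L position)
n=19: W (go to 14, an L position)
n=20: W (go to 15, an L position)
n=21: W (go to 16, an L position)
n=22: W (go to 17, an L position)
n=23: W (go to 16, an L position)
n=24: W (go to 17, an L position)
n=25: W (go to 17, an L position)
n=26: L (options 21(W), 19(W), 18(W) are all W)
n=27: L (options 22(W), 20(W), 19(W) are all W)
n=28: L (options 23(W), 21(W), 20(W) are all W)
n=29: L (options 24(W), 22(W), 21(W) are all W)
n=30: L (options 25(W), 23(W), 22(W) are all W)
n=31: W (go to 26, an L position)
n=32: W (go to 27, an L position)
From 32, the L positions reachable in one move are: 27.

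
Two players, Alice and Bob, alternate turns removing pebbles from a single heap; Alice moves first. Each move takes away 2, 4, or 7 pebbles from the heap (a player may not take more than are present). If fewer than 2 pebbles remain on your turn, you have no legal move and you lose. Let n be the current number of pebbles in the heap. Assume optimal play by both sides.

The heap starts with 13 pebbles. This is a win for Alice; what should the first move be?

Classify positions by backward induction: terminal positions (no move available) are L. From any other position, the mover wins iff some move reaches an L.
n=0: no move → L
n=1: no move → L
n=2: →0(L), so W
n=3: →1(L), so W
n=4: →0(L), so W
n=5: →1(L), so W
n=6: →4(W), 2(W) — all W, so L
n=7: →0(L), so W
n=8: →6(L), so W
n=9: →7(W), 5(W), 2(W) — all W, so L
n=10: →6(L), so W
n=11: →9(L), so W
n=12: →10(W), 8(W), 5(W) — all W, so L
n=13: →9(L), so W
From 13, the L positions reachable in one move are: 9, 6. Any move reaching one of these is winning.

Remove 4, leaving 9.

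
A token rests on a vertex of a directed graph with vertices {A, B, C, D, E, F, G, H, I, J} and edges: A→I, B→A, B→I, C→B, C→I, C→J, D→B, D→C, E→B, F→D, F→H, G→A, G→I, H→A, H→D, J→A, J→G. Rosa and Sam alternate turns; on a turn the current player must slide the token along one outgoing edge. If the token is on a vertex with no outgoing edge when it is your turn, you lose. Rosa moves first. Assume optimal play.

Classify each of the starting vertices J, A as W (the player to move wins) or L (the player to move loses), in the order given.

Classify positions by backward induction: terminal positions (no move available) are L. From any other position, the mover wins iff some move reaches an L.
Every edge goes from a vertex to one that appears earlier in the order I, A, G, B, J, C, D, H, F, E, so processing vertices in that order labels each vertex after all of its successors.
I: no outgoing edge → L
A: can move to I, which is L ⇒ W
G: can move to I, which is L ⇒ W
B: can move to I, which is L ⇒ W
J: moves to G(W), A(W); every one is W ⇒ L
C: can move to J, which is L ⇒ W
D: moves to C(W), B(W); every one is W ⇒ L
H: can move to D, which is L ⇒ W
F: can move to D, which is L ⇒ W
E: the only move is to B(W), a W ⇒ L

J: L, A: W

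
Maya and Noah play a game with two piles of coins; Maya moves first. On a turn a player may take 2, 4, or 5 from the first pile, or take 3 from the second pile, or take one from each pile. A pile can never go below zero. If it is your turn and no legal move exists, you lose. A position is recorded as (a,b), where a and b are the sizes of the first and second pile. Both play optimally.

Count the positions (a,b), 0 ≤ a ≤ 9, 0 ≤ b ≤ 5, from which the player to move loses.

Use the standard recursion: the mover loses at a terminal position; elsewhere, the mover wins exactly when some move hands the opponent an L position.
Every move lowers a or b (never raises either), so fill the grid row by row in increasing a, and left to right within a row: each cell's successors are then already labelled.
      b=0  b=1  b=2  b=3  b=4  b=5
a=0:    L    L    L    W    W    W
a=1:    L    W    W    W    L    L
a=2:    W    W    W    L    L    W
a=3:    W    L    L    L    W    W
a=4:    W    W    W    W    W    L
a=5:    W    W    W    W    W    W
a=6:    W    L    L    W    W    W
a=7:    L    W    W    W    W    L
a=8:    L    W    W    W    L    W
a=9:    W    W    L    L    L    W
Cells with no legal move (terminal, hence L): (0,0), (0,1), (0,2), (1,0).
The remaining L cells, each justified by listing all of its moves:
(1,4): only reaches (1,1)(W), (0,3)(W), all W → L
(1,5): only reaches (1,2)(W), (0,4)(W), all W → L
(2,3): only reaches (0,3)(W), (2,0)(W), (1,2)(W), all W → L
(2,4): only reaches (0,4)(W), (2,1)(W), (1,3)(W), all W → L
(3,1): only reaches (1,1)(W), (2,0)(W), all W → L
(3,2): only reaches (1,2)(W), (2,1)(W), all W → L
(3,3): only reaches (1,3)(W), (3,0)(W), (2,2)(W), all W → L
(4,5): only reaches (2,5)(W), (0,5)(W), (4,2)(W), (3,4)(W), all W → L
(6,1): only reaches (4,1)(W), (2,1)(W), (1,1)(W), (5,0)(W), all W → L
(6,2): only reaches (4,2)(W), (2,2)(W), (1,2)(W), (5,1)(W), all W → L
(7,0): only reaches (5,0)(W), (3,0)(W), (2,0)(W), all W → L
(7,5): only reaches (5,5)(W), (3,5)(W), (2,5)(W), (7,2)(W), (6,4)(W), all W → L
(8,0): only reaches (6,0)(W), (4,0)(W), (3,0)(W), all W → L
(8,4): only reaches (6,4)(W), (4,4)(W), (3,4)(W), (8,1)(W), (7,3)(W), all W → L
(9,2): only reaches (7,2)(W), (5,2)(W), (4,2)(W), (8,1)(W), all W → L
(9,3): only reaches (7,3)(W), (5,3)(W), (4,3)(W), (9,0)(W), (8,2)(W), all W → L
(9,4): only reaches (7,4)(W), (5,4)(W), (4,4)(W), (9,1)(W), (8,3)(W), all W → L
Every other cell has at least one move into one of the L cells above, so it is W.
L cells per row: a=0: 3, a=1: 3, a=2: 2, a=3: 3, a=4: 1, a=5: 0, a=6: 2, a=7: 2, a=8: 2, a=9: 3; total 21.

21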